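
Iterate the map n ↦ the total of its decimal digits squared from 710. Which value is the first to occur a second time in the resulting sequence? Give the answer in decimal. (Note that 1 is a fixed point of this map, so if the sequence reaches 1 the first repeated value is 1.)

89

710 → 50
50 → 25
25 → 29
29 → 85
85 → 89
89 → 145
145 → 42
42 → 20
20 → 4
4 → 16
16 → 37
37 → 58
58 → 89  — 89 already appeared earlier.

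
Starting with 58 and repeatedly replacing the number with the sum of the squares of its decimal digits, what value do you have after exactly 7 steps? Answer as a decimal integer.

58 → 5² + 8² = 25 + 64 = 89
89 → 8² + 9² = 64 + 81 = 145
145 → 1² + 4² + 5² = 1 + 16 + 25 = 42
42 → 4² + 2² = 16 + 4 = 20
20 → 2² + 0² = 4 + 0 = 4
4 → 4² = 16
16 → 1² + 6² = 1 + 36 = 37

37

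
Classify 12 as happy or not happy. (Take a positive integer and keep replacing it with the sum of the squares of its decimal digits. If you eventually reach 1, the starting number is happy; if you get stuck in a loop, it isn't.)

12 → 1² + 2² = 5
5 → 5² = 25
25 → 2² + 5² = 29
29 → 2² + 9² = 85
85 → 8² + 5² = 89
89 → 8² + 9² = 145
145 → 1² + 4² + 5² = 42
42 → 4² + 2² = 20
20 → 2² + 0² = 4
4 → 4² = 16
16 → 1² + 6² = 37
37 → 3² + 7² = 58
58 → 5² + 8² = 89  — 89 already seen; the sequence cycles without reaching 1.

not happy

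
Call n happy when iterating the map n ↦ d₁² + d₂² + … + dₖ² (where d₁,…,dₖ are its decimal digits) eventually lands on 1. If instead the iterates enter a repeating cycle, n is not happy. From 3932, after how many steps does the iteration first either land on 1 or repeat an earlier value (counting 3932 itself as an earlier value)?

3932 → 3² + 9² + 3² + 2² = 9 + 81 + 9 + 4 = 103
103 → 1² + 0² + 3² = 1 + 0 + 9 = 10
10 → 1² + 0² = 1 + 0 = 1  — reached 1.
That took 3 steps.

3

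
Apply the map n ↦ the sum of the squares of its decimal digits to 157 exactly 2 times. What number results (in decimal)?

157 → 1² + 5² + 7² = 1 + 25 + 49 = 75
75 → 7² + 5² = 49 + 25 = 74

74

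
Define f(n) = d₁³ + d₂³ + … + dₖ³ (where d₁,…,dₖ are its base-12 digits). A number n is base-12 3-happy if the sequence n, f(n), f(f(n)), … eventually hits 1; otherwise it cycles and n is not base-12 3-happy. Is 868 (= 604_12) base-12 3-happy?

base-12 3-happy

868 = (6,0,4)_12 → 6³ + 0³ + 4³ = 280
280 = (1,11,4)_12 → 1³ + 11³ + 4³ = 1396
1396 = (9,8,4)_12 → 9³ + 8³ + 4³ = 1305
1305 = (9,0,9)_12 → 9³ + 0³ + 9³ = 1458
1458 = (10,1,6)_12 → 10³ + 1³ + 6³ = 1217
1217 = (8,5,5)_12 → 8³ + 5³ + 5³ = 762
762 = (5,3,6)_12 → 5³ + 3³ + 6³ = 368
368 = (2,6,8)_12 → 2³ + 6³ + 8³ = 736
736 = (5,1,4)_12 → 5³ + 1³ + 4³ = 190
190 = (1,3,10)_12 → 1³ + 3³ + 10³ = 1028
1028 = (7,1,8)_12 → 7³ + 1³ + 8³ = 856
856 = (5,11,4)_12 → 5³ + 11³ + 4³ = 1520
1520 = (10,6,8)_12 → 10³ + 6³ + 8³ = 1728
1728 = (1,0,0,0)_12 → 1³ + 0³ + 0³ + 0³ = 1  — reached 1.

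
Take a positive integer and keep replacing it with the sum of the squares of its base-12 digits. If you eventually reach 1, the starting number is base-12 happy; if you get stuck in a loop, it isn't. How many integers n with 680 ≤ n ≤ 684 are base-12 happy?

1

680: 680 → 144 → 1  (reaches 1)
681: 681 → 161 → 27 → 13 → 2 → 4 → 16 → 17 → 26 → 8 → 64 → 41 → 34 → 104 → 128 → 164 → 66 → 61 → 26  (repeats 26)
682: 682 → 180 → 10 → 100 → 80 → 100  (repeats 100)
683: 683 → 201 → 98 → 68 → 89 → 74 → 40 → 25 → 5 → 25  (repeats 25)
684: 684 → 97 → 65 → 50 → 20 → 65  (repeats 65)
base-12 happy: 680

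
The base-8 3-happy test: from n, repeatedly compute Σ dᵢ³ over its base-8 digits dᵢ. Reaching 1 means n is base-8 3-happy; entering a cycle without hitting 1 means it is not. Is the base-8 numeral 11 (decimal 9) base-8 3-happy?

base-8 3-happy

9 = (1,1)_8 → 2
2 = (2)_8 → 8
8 = (1,0)_8 → 1  — reached 1.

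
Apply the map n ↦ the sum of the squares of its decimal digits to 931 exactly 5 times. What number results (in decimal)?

931 → 9² + 3² + 1² = 81 + 9 + 1 = 91
91 → 9² + 1² = 81 + 1 = 82
82 → 8² + 2² = 64 + 4 = 68
68 → 6² + 8² = 36 + 64 = 100
100 → 1² + 0² + 0² = 1 + 0 + 0 = 1

1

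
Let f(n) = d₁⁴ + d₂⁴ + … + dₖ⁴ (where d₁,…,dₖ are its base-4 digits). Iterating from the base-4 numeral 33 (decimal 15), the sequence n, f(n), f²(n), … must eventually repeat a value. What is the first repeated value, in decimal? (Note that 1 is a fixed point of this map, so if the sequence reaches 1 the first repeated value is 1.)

15 = (3,3)_4 → 3⁴ + 3⁴ = 162
162 = (2,2,0,2)_4 → 2⁴ + 2⁴ + 0⁴ + 2⁴ = 48
48 = (3,0,0)_4 → 3⁴ + 0⁴ + 0⁴ = 81
81 = (1,1,0,1)_4 → 1⁴ + 1⁴ + 0⁴ + 1⁴ = 3
3 = (3)_4 → 3⁴ = 81  — 81 already appeared earlier.

81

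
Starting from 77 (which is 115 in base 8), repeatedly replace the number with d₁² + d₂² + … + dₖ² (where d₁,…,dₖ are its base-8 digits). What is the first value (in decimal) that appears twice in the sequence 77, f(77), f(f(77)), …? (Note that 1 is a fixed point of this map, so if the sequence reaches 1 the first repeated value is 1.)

77 = (1,1,5)_8 → 1² + 1² + 5² = 1 + 1 + 25 = 27
27 = (3,3)_8 → 3² + 3² = 9 + 9 = 18
18 = (2,2)_8 → 2² + 2² = 4 + 4 = 8
8 = (1,0)_8 → 1² + 0² = 1 + 0 = 1  — reached the fixed point 1.
1 → 1, so 1 is the first repeated value.

1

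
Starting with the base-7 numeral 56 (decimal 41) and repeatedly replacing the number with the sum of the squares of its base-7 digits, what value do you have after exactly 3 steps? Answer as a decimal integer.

41 = (5,6)_7 → 5² + 6² = 61
61 = (1,1,5)_7 → 1² + 1² + 5² = 27
27 = (3,6)_7 → 3² + 6² = 45

45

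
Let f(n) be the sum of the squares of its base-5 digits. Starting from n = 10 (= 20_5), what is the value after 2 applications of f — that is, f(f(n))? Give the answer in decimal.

16

10 = (2,0)_5 → 2² + 0² = 4 + 0 = 4
4 = (4)_5 → 4² = 16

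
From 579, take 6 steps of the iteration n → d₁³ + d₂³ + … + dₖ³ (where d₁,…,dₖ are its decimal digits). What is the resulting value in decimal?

579 → 1197
1197 → 1074
1074 → 408
408 → 576
576 → 684
684 → 792

792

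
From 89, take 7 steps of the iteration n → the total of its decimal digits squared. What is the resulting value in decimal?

89 → 145
145 → 42
42 → 20
20 → 4
4 → 16
16 → 37
37 → 58

58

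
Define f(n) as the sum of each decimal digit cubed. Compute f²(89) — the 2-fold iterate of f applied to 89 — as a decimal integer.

89 → 8³ + 9³ = 512 + 729 = 1241
1241 → 1³ + 2³ + 4³ + 1³ = 1 + 8 + 64 + 1 = 74

74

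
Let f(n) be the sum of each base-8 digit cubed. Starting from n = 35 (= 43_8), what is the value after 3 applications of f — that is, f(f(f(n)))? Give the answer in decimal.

559

35 = (4,3)_8 → 4³ + 3³ = 64 + 27 = 91
91 = (1,3,3)_8 → 1³ + 3³ + 3³ = 1 + 27 + 27 = 55
55 = (6,7)_8 → 6³ + 7³ = 216 + 343 = 559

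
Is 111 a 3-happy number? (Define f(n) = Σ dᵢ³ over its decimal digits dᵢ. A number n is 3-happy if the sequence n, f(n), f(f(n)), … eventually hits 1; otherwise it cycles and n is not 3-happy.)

not 3-happy

111 → 1³ + 1³ + 1³ = 1 + 1 + 1 = 3
3 → 3³ = 27
27 → 2³ + 7³ = 8 + 343 = 351
351 → 3³ + 5³ + 1³ = 27 + 125 + 1 = 153
153 → 1³ + 5³ + 3³ = 1 + 125 + 27 = 153  — 153 already seen; the sequence cycles without reaching 1.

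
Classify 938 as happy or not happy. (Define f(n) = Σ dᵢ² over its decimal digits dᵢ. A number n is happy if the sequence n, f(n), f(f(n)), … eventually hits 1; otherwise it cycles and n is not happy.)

not happy

938 → 9² + 3² + 8² = 81 + 9 + 64 = 154
154 → 1² + 5² + 4² = 1 + 25 + 16 = 42
42 → 4² + 2² = 16 + 4 = 20
20 → 2² + 0² = 4 + 0 = 4
4 → 4² = 16
16 → 1² + 6² = 1 + 36 = 37
37 → 3² + 7² = 9 + 49 = 58
58 → 5² + 8² = 25 + 64 = 89
89 → 8² + 9² = 64 + 81 = 145
145 → 1² + 4² + 5² = 1 + 16 + 25 = 42  — 42 already seen; the sequence cycles without reaching 1.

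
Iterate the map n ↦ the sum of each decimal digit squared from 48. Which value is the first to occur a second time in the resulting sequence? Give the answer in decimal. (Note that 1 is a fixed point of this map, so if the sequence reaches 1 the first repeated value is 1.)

89

48 → 4² + 8² = 16 + 64 = 80
80 → 8² + 0² = 64 + 0 = 64
64 → 6² + 4² = 36 + 16 = 52
52 → 5² + 2² = 25 + 4 = 29
29 → 2² + 9² = 4 + 81 = 85
85 → 8² + 5² = 64 + 25 = 89
89 → 8² + 9² = 64 + 81 = 145
145 → 1² + 4² + 5² = 1 + 16 + 25 = 42
42 → 4² + 2² = 16 + 4 = 20
20 → 2² + 0² = 4 + 0 = 4
4 → 4² = 16
16 → 1² + 6² = 1 + 36 = 37
37 → 3² + 7² = 9 + 49 = 58
58 → 5² + 8² = 25 + 64 = 89  — 89 already appeared earlier.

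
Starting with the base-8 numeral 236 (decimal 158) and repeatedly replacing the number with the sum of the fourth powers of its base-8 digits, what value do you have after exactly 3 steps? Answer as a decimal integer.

158 = (2,3,6)_8 → 2⁴ + 3⁴ + 6⁴ = 16 + 81 + 1296 = 1393
1393 = (2,5,6,1)_8 → 2⁴ + 5⁴ + 6⁴ + 1⁴ = 16 + 625 + 1296 + 1 = 1938
1938 = (3,6,2,2)_8 → 3⁴ + 6⁴ + 2⁴ + 2⁴ = 81 + 1296 + 16 + 16 = 1409

1409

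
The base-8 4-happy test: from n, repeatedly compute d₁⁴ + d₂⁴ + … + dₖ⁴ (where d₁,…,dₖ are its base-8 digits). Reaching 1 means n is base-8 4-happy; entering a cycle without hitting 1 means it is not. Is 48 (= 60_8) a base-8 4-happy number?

48 = (6,0)_8 → 6⁴ + 0⁴ = 1296
1296 = (2,4,2,0)_8 → 2⁴ + 4⁴ + 2⁴ + 0⁴ = 288
288 = (4,4,0)_8 → 4⁴ + 4⁴ + 0⁴ = 512
512 = (1,0,0,0)_8 → 1⁴ + 0⁴ + 0⁴ + 0⁴ = 1  — reached 1.

base-8 4-happy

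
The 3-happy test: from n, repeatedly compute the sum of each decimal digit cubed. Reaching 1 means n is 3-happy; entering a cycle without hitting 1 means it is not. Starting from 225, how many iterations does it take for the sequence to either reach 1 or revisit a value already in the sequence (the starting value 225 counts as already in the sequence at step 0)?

9

225 → 141
141 → 66
66 → 432
432 → 99
99 → 1458
1458 → 702
702 → 351
351 → 153
153 → 153  — 153 repeats.
That took 9 steps.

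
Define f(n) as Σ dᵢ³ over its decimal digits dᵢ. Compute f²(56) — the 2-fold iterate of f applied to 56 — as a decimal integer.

56 → 5³ + 6³ = 125 + 216 = 341
341 → 3³ + 4³ + 1³ = 27 + 64 + 1 = 92

92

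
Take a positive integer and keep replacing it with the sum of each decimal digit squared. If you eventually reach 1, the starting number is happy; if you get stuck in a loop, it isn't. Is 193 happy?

193 → 1² + 9² + 3² = 91
91 → 9² + 1² = 82
82 → 8² + 2² = 68
68 → 6² + 8² = 100
100 → 1² + 0² + 0² = 1  — reached 1.

happy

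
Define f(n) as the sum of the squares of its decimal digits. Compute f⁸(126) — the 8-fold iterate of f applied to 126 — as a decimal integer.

145

126 → 1² + 2² + 6² = 1 + 4 + 36 = 41
41 → 4² + 1² = 16 + 1 = 17
17 → 1² + 7² = 1 + 49 = 50
50 → 5² + 0² = 25 + 0 = 25
25 → 2² + 5² = 4 + 25 = 29
29 → 2² + 9² = 4 + 81 = 85
85 → 8² + 5² = 64 + 25 = 89
89 → 8² + 9² = 64 + 81 = 145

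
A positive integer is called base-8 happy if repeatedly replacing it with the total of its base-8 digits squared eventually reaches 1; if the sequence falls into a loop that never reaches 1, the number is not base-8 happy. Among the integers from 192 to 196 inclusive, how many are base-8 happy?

1

192: 192 → 9 → 2 → 4 → 16 → 4  (repeats 4)
193: 193 → 10 → 5 → 25 → 10  (repeats 10)
194: 194 → 13 → 26 → 13  (repeats 13)
195: 195 → 18 → 8 → 1  (reaches 1)
196: 196 → 25 → 10 → 5 → 25  (repeats 25)
base-8 happy: 195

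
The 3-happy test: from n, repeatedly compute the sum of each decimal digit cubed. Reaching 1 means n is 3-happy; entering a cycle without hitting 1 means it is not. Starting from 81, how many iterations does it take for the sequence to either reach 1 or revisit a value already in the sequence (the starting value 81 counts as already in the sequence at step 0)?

3

81 → 8³ + 1³ = 513
513 → 5³ + 1³ + 3³ = 153
153 → 1³ + 5³ + 3³ = 153  — 153 repeats.
That took 3 steps.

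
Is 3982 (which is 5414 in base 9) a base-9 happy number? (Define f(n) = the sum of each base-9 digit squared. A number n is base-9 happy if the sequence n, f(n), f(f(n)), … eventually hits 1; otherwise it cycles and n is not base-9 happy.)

not base-9 happy

3982 = (5,4,1,4)_9 → 5² + 4² + 1² + 4² = 58
58 = (6,4)_9 → 6² + 4² = 52
52 = (5,7)_9 → 5² + 7² = 74
74 = (8,2)_9 → 8² + 2² = 68
68 = (7,5)_9 → 7² + 5² = 74  — 74 already seen; the sequence cycles without reaching 1.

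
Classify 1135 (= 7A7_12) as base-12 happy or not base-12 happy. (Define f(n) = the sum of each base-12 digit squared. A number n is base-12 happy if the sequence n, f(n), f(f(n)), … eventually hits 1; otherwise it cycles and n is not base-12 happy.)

not base-12 happy

1135 = (7,10,7)_12 → 7² + 10² + 7² = 49 + 100 + 49 = 198
198 = (1,4,6)_12 → 1² + 4² + 6² = 1 + 16 + 36 = 53
53 = (4,5)_12 → 4² + 5² = 16 + 25 = 41
41 = (3,5)_12 → 3² + 5² = 9 + 25 = 34
34 = (2,10)_12 → 2² + 10² = 4 + 100 = 104
104 = (8,8)_12 → 8² + 8² = 64 + 64 = 128
128 = (10,8)_12 → 10² + 8² = 100 + 64 = 164
164 = (1,1,8)_12 → 1² + 1² + 8² = 1 + 1 + 64 = 66
66 = (5,6)_12 → 5² + 6² = 25 + 36 = 61
61 = (5,1)_12 → 5² + 1² = 25 + 1 = 26
26 = (2,2)_12 → 2² + 2² = 4 + 4 = 8
8 = (8)_12 → 8² = 64
64 = (5,4)_12 → 5² + 4² = 25 + 16 = 41  — 41 already seen; the sequence cycles without reaching 1.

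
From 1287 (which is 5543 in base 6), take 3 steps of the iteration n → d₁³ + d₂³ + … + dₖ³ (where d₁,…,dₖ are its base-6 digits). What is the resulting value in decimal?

197

1287 = (5,5,4,3)_6 → 5³ + 5³ + 4³ + 3³ = 125 + 125 + 64 + 27 = 341
341 = (1,3,2,5)_6 → 1³ + 3³ + 2³ + 5³ = 1 + 27 + 8 + 125 = 161
161 = (4,2,5)_6 → 4³ + 2³ + 5³ = 64 + 8 + 125 = 197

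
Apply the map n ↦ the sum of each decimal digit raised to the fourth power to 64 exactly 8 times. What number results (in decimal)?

882

64 → 1552
1552 → 1267
1267 → 3714
3714 → 2739
2739 → 9059
9059 → 13747
13747 → 5140
5140 → 882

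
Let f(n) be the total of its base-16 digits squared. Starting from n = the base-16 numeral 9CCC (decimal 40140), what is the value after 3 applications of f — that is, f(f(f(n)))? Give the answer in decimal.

25

40140 = (9,12,12,12)_16 → 9² + 12² + 12² + 12² = 513
513 = (2,0,1)_16 → 2² + 0² + 1² = 5
5 = (5)_16 → 5² = 25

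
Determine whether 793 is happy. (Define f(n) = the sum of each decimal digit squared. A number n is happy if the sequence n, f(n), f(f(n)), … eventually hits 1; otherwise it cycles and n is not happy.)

793 → 139
139 → 91
91 → 82
82 → 68
68 → 100
100 → 1  — reached 1.

happy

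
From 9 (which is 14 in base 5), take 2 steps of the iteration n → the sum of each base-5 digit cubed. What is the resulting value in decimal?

9 = (1,4)_5 → 65
65 = (2,3,0)_5 → 35

35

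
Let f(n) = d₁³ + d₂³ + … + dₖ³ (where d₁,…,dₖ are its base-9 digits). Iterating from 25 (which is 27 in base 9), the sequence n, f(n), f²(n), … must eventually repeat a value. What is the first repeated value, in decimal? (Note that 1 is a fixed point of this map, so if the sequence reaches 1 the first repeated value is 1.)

27

25 = (2,7)_9 → 2³ + 7³ = 351
351 = (4,3,0)_9 → 4³ + 3³ + 0³ = 91
91 = (1,1,1)_9 → 1³ + 1³ + 1³ = 3
3 = (3)_9 → 3³ = 27
27 = (3,0)_9 → 3³ + 0³ = 27  — 27 already appeared earlier.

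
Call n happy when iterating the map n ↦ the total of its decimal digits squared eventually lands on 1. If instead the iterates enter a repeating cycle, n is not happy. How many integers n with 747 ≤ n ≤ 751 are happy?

1

747: 747 → 114 → 18 → 65 → 61 → 37 → 58 → 89 → 145 → 42 → 20 → 4 → 16 → 37  — not happy
748: 748 → 129 → 86 → 100 → 1  — happy
749: 749 → 146 → 53 → 34 → 25 → 29 → 85 → 89 → 145 → 42 → 20 → 4 → 16 → 37 → 58 → 89  — not happy
750: 750 → 74 → 65 → 61 → 37 → 58 → 89 → 145 → 42 → 20 → 4 → 16 → 37  — not happy
751: 751 → 75 → 74 → 65 → 61 → 37 → 58 → 89 → 145 → 42 → 20 → 4 → 16 → 37  — not happy
happy: 748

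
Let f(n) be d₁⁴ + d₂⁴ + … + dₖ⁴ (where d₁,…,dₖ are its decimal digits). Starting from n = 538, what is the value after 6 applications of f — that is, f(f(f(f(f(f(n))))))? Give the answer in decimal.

538 → 4802
4802 → 4368
4368 → 5729
5729 → 9603
9603 → 7938
7938 → 13139

13139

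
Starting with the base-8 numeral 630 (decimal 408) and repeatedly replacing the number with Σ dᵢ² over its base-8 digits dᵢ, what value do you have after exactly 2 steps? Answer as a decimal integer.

50

408 = (6,3,0)_8 → 6² + 3² + 0² = 36 + 9 + 0 = 45
45 = (5,5)_8 → 5² + 5² = 25 + 25 = 50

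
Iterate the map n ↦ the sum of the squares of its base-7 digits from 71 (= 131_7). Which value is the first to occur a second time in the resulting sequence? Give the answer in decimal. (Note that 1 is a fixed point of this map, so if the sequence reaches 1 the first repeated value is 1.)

17

71 = (1,3,1)_7 → 11
11 = (1,4)_7 → 17
17 = (2,3)_7 → 13
13 = (1,6)_7 → 37
37 = (5,2)_7 → 29
29 = (4,1)_7 → 17  — 17 already appeared earlier.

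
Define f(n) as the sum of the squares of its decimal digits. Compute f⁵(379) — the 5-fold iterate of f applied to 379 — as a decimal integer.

100

379 → 3² + 7² + 9² = 139
139 → 1² + 3² + 9² = 91
91 → 9² + 1² = 82
82 → 8² + 2² = 68
68 → 6² + 8² = 100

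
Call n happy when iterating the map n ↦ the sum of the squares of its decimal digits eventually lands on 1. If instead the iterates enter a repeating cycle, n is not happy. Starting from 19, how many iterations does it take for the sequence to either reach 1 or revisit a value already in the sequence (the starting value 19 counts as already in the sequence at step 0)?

4

19 → 1² + 9² = 82
82 → 8² + 2² = 68
68 → 6² + 8² = 100
100 → 1² + 0² + 0² = 1  — reached 1.
That took 4 steps.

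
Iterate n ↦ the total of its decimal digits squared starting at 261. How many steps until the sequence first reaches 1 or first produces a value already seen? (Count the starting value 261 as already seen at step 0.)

261 → 41
41 → 17
17 → 50
50 → 25
25 → 29
29 → 85
85 → 89
89 → 145
145 → 42
42 → 20
20 → 4
4 → 16
16 → 37
37 → 58
58 → 89  — 89 repeats.
That took 15 steps.

15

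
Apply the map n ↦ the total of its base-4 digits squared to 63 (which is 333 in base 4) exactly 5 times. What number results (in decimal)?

63 = (3,3,3)_4 → 3² + 3² + 3² = 27
27 = (1,2,3)_4 → 1² + 2² + 3² = 14
14 = (3,2)_4 → 3² + 2² = 13
13 = (3,1)_4 → 3² + 1² = 10
10 = (2,2)_4 → 2² + 2² = 8

8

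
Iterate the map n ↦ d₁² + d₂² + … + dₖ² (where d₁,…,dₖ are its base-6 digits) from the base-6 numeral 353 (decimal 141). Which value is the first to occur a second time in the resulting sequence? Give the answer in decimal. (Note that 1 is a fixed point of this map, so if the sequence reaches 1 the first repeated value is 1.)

17

141 = (3,5,3)_6 → 3² + 5² + 3² = 43
43 = (1,1,1)_6 → 1² + 1² + 1² = 3
3 = (3)_6 → 3² = 9
9 = (1,3)_6 → 1² + 3² = 10
10 = (1,4)_6 → 1² + 4² = 17
17 = (2,5)_6 → 2² + 5² = 29
29 = (4,5)_6 → 4² + 5² = 41
41 = (1,0,5)_6 → 1² + 0² + 5² = 26
26 = (4,2)_6 → 4² + 2² = 20
20 = (3,2)_6 → 3² + 2² = 13
13 = (2,1)_6 → 2² + 1² = 5
5 = (5)_6 → 5² = 25
25 = (4,1)_6 → 4² + 1² = 17  — 17 already appeared earlier.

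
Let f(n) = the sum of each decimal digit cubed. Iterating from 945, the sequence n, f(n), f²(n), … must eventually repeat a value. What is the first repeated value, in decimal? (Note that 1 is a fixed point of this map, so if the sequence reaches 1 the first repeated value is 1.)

153

945 → 9³ + 4³ + 5³ = 918
918 → 9³ + 1³ + 8³ = 1242
1242 → 1³ + 2³ + 4³ + 2³ = 81
81 → 8³ + 1³ = 513
513 → 5³ + 1³ + 3³ = 153
153 → 1³ + 5³ + 3³ = 153  — 153 already appeared earlier.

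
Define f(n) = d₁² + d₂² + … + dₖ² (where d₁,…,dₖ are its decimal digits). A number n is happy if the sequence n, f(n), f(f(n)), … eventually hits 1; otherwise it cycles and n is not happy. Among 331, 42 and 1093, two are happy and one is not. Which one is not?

331: 331 → 19 → 82 → 68 → 100 → 1  — reaches 1 (happy)
42: 42 → 20 → 4 → 16 → 37 → 58 → 89 → 145 → 42  — repeats 42 (not happy)
1093: 1093 → 91 → 82 → 68 → 100 → 1  — reaches 1 (happy)

42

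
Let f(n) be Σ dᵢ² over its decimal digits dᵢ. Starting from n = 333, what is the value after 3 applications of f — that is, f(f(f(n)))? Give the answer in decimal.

333 → 3² + 3² + 3² = 27
27 → 2² + 7² = 53
53 → 5² + 3² = 34

34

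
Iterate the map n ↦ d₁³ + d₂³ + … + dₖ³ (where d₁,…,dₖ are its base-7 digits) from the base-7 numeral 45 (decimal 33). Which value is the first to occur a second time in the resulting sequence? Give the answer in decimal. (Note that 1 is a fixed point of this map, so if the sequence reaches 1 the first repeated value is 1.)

33 = (4,5)_7 → 189
189 = (3,6,0)_7 → 243
243 = (4,6,5)_7 → 405
405 = (1,1,1,6)_7 → 219
219 = (4,3,2)_7 → 99
99 = (2,0,1)_7 → 9
9 = (1,2)_7 → 9  — 9 already appeared earlier.

9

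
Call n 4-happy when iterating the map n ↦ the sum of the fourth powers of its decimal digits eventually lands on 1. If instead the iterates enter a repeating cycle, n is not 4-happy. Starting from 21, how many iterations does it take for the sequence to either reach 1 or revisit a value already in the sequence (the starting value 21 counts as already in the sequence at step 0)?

21 → 2⁴ + 1⁴ = 17
17 → 1⁴ + 7⁴ = 2402
2402 → 2⁴ + 4⁴ + 0⁴ + 2⁴ = 288
288 → 2⁴ + 8⁴ + 8⁴ = 8208
8208 → 8⁴ + 2⁴ + 0⁴ + 8⁴ = 8208  — 8208 repeats.
That took 5 steps.

5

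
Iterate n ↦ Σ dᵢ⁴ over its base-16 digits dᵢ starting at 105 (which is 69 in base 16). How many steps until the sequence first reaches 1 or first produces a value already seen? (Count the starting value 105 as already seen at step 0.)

105 = (6,9)_16 → 6⁴ + 9⁴ = 7857
7857 = (1,14,11,1)_16 → 1⁴ + 14⁴ + 11⁴ + 1⁴ = 53059
53059 = (12,15,4,3)_16 → 12⁴ + 15⁴ + 4⁴ + 3⁴ = 71698
71698 = (1,1,8,1,2)_16 → 1⁴ + 1⁴ + 8⁴ + 1⁴ + 2⁴ = 4115
4115 = (1,0,1,3)_16 → 1⁴ + 0⁴ + 1⁴ + 3⁴ = 83
83 = (5,3)_16 → 5⁴ + 3⁴ = 706
706 = (2,12,2)_16 → 2⁴ + 12⁴ + 2⁴ = 20768
20768 = (5,1,2,0)_16 → 5⁴ + 1⁴ + 2⁴ + 0⁴ = 642
642 = (2,8,2)_16 → 2⁴ + 8⁴ + 2⁴ = 4128
4128 = (1,0,2,0)_16 → 1⁴ + 0⁴ + 2⁴ + 0⁴ = 17
17 = (1,1)_16 → 1⁴ + 1⁴ = 2
2 = (2)_16 → 2⁴ = 16
16 = (1,0)_16 → 1⁴ + 0⁴ = 1  — reached 1.
That took 13 steps.

13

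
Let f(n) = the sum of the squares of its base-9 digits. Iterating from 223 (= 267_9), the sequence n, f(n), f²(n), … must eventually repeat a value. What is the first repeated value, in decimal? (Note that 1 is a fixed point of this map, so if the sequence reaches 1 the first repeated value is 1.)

89

223 = (2,6,7)_9 → 2² + 6² + 7² = 89
89 = (1,0,8)_9 → 1² + 0² + 8² = 65
65 = (7,2)_9 → 7² + 2² = 53
53 = (5,8)_9 → 5² + 8² = 89  — 89 already appeared earlier.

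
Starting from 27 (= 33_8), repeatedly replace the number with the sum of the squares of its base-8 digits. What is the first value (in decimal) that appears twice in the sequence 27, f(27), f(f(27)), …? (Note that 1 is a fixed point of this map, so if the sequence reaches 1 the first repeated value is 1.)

1

27 = (3,3)_8 → 3² + 3² = 9 + 9 = 18
18 = (2,2)_8 → 2² + 2² = 4 + 4 = 8
8 = (1,0)_8 → 1² + 0² = 1 + 0 = 1  — reached the fixed point 1.
1 → 1, so 1 is the first repeated value.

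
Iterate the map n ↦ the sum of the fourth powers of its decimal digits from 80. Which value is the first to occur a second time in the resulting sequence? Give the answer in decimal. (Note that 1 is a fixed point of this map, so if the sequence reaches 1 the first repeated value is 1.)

4179

80 → 8⁴ + 0⁴ = 4096 + 0 = 4096
4096 → 4⁴ + 0⁴ + 9⁴ + 6⁴ = 256 + 0 + 6561 + 1296 = 8113
8113 → 8⁴ + 1⁴ + 1⁴ + 3⁴ = 4096 + 1 + 1 + 81 = 4179
4179 → 4⁴ + 1⁴ + 7⁴ + 9⁴ = 256 + 1 + 2401 + 6561 = 9219
9219 → 9⁴ + 2⁴ + 1⁴ + 9⁴ = 6561 + 16 + 1 + 6561 = 13139
13139 → 1⁴ + 3⁴ + 1⁴ + 3⁴ + 9⁴ = 1 + 81 + 1 + 81 + 6561 = 6725
6725 → 6⁴ + 7⁴ + 2⁴ + 5⁴ = 1296 + 2401 + 16 + 625 = 4338
4338 → 4⁴ + 3⁴ + 3⁴ + 8⁴ = 256 + 81 + 81 + 4096 = 4514
4514 → 4⁴ + 5⁴ + 1⁴ + 4⁴ = 256 + 625 + 1 + 256 = 1138
1138 → 1⁴ + 1⁴ + 3⁴ + 8⁴ = 1 + 1 + 81 + 4096 = 4179  — 4179 already appeared earlier.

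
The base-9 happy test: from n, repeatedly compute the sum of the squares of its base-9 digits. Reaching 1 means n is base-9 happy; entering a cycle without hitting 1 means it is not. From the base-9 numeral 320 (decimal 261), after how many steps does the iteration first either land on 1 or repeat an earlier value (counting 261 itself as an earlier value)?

261 = (3,2,0)_9 → 3² + 2² + 0² = 9 + 4 + 0 = 13
13 = (1,4)_9 → 1² + 4² = 1 + 16 = 17
17 = (1,8)_9 → 1² + 8² = 1 + 64 = 65
65 = (7,2)_9 → 7² + 2² = 49 + 4 = 53
53 = (5,8)_9 → 5² + 8² = 25 + 64 = 89
89 = (1,0,8)_9 → 1² + 0² + 8² = 1 + 0 + 64 = 65  — 65 repeats.
That took 6 steps.

6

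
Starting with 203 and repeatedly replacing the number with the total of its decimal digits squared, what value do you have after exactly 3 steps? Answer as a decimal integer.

203 → 2² + 0² + 3² = 13
13 → 1² + 3² = 10
10 → 1² + 0² = 1

1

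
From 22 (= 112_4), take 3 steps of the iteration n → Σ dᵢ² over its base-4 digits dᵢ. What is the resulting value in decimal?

2

22 = (1,1,2)_4 → 1² + 1² + 2² = 6
6 = (1,2)_4 → 1² + 2² = 5
5 = (1,1)_4 → 1² + 1² = 2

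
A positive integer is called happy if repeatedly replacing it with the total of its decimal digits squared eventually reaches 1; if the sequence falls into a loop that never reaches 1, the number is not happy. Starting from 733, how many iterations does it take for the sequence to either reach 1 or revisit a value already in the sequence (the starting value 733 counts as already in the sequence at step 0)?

11

733 → 67
67 → 85
85 → 89
89 → 145
145 → 42
42 → 20
20 → 4
4 → 16
16 → 37
37 → 58
58 → 89  — 89 repeats.
That took 11 steps.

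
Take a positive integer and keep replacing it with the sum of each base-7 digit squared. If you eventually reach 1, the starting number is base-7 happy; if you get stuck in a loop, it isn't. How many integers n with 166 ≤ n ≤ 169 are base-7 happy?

1

166: 166 → 38 → 34 → 52 → 10 → 10  — not base-7 happy
167: 167 → 49 → 1  — base-7 happy
168: 168 → 18 → 20 → 40 → 50 → 2 → 4 → 16 → 8 → 2  — not base-7 happy
169: 169 → 19 → 29 → 17 → 13 → 37 → 29  — not base-7 happy
base-7 happy: 167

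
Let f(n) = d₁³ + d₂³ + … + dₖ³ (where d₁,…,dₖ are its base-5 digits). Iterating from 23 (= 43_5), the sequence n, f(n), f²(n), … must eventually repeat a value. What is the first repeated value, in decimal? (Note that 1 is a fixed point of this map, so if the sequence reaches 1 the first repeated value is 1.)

9

23 = (4,3)_5 → 4³ + 3³ = 91
91 = (3,3,1)_5 → 3³ + 3³ + 1³ = 55
55 = (2,1,0)_5 → 2³ + 1³ + 0³ = 9
9 = (1,4)_5 → 1³ + 4³ = 65
65 = (2,3,0)_5 → 2³ + 3³ + 0³ = 35
35 = (1,2,0)_5 → 1³ + 2³ + 0³ = 9  — 9 already appeared earlier.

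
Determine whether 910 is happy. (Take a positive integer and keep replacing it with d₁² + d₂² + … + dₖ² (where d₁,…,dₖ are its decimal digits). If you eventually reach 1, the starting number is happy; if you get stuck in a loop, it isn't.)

910 → 9² + 1² + 0² = 81 + 1 + 0 = 82
82 → 8² + 2² = 64 + 4 = 68
68 → 6² + 8² = 36 + 64 = 100
100 → 1² + 0² + 0² = 1 + 0 + 0 = 1  — reached 1.

happy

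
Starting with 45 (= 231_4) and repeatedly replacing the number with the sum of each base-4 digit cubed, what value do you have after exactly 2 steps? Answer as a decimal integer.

9

45 = (2,3,1)_4 → 36
36 = (2,1,0)_4 → 9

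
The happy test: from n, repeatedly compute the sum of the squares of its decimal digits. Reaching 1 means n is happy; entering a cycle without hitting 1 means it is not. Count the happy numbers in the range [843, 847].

1

843: 843 → 89 → 145 → 42 → 20 → 4 → 16 → 37 → 58 → 89  — not happy
844: 844 → 96 → 117 → 51 → 26 → 40 → 16 → 37 → 58 → 89 → 145 → 42 → 20 → 4 → 16  — not happy
845: 845 → 105 → 26 → 40 → 16 → 37 → 58 → 89 → 145 → 42 → 20 → 4 → 16  — not happy
846: 846 → 116 → 38 → 73 → 58 → 89 → 145 → 42 → 20 → 4 → 16 → 37 → 58  — not happy
847: 847 → 129 → 86 → 100 → 1  — happy
happy: 847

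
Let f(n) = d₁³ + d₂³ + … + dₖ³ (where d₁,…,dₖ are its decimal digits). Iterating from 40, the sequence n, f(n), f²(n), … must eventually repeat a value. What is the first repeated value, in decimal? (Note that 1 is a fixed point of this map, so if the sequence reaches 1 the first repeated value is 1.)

40 → 4³ + 0³ = 64 + 0 = 64
64 → 6³ + 4³ = 216 + 64 = 280
280 → 2³ + 8³ + 0³ = 8 + 512 + 0 = 520
520 → 5³ + 2³ + 0³ = 125 + 8 + 0 = 133
133 → 1³ + 3³ + 3³ = 1 + 27 + 27 = 55
55 → 5³ + 5³ = 125 + 125 = 250
250 → 2³ + 5³ + 0³ = 8 + 125 + 0 = 133  — 133 already appeared earlier.

133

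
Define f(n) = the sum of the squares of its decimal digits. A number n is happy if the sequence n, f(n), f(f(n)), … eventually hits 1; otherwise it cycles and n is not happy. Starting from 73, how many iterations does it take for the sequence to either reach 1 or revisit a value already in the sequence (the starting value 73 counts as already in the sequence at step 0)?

73 → 7² + 3² = 49 + 9 = 58
58 → 5² + 8² = 25 + 64 = 89
89 → 8² + 9² = 64 + 81 = 145
145 → 1² + 4² + 5² = 1 + 16 + 25 = 42
42 → 4² + 2² = 16 + 4 = 20
20 → 2² + 0² = 4 + 0 = 4
4 → 4² = 16
16 → 1² + 6² = 1 + 36 = 37
37 → 3² + 7² = 9 + 49 = 58  — 58 repeats.
That took 9 steps.

9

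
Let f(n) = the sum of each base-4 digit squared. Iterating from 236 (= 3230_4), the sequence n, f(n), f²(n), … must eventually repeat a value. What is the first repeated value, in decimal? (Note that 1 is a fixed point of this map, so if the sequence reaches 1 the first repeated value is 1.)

236 = (3,2,3,0)_4 → 22
22 = (1,1,2)_4 → 6
6 = (1,2)_4 → 5
5 = (1,1)_4 → 2
2 = (2)_4 → 4
4 = (1,0)_4 → 1  — reached the fixed point 1.
1 → 1, so 1 is the first repeated value.

1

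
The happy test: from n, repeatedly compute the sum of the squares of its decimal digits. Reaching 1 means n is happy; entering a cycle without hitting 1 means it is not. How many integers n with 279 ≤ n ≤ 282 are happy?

279: 279 → 134 → 26 → 40 → 16 → 37 → 58 → 89 → 145 → 42 → 20 → 4 → 16  (repeats 16)
280: 280 → 68 → 100 → 1  (reaches 1)
281: 281 → 69 → 117 → 51 → 26 → 40 → 16 → 37 → 58 → 89 → 145 → 42 → 20 → 4 → 16  (repeats 16)
282: 282 → 72 → 53 → 34 → 25 → 29 → 85 → 89 → 145 → 42 → 20 → 4 → 16 → 37 → 58 → 89  (repeats 89)
happy: 280

1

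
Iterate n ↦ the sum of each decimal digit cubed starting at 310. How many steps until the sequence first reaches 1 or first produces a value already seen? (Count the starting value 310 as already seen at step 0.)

310 → 28
28 → 520
520 → 133
133 → 55
55 → 250
250 → 133  — 133 repeats.
That took 6 steps.

6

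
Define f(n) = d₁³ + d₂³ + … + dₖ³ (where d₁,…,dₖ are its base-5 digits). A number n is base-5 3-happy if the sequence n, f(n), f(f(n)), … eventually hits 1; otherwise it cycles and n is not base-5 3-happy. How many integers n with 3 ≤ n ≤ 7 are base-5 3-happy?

3: 3 → 27 → 9 → 65 → 35 → 9  (repeats 9)
4: 4 → 64 → 80 → 28 → 28  (repeats 28)
5: 5 → 1  (reaches 1)
6: 6 → 2 → 8 → 28 → 28  (repeats 28)
7: 7 → 9 → 65 → 35 → 9  (repeats 9)
base-5 3-happy: 5

1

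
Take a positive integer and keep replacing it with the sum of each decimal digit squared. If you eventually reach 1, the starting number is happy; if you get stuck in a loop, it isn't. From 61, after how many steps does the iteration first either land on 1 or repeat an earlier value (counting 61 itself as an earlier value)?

9

61 → 37
37 → 58
58 → 89
89 → 145
145 → 42
42 → 20
20 → 4
4 → 16
16 → 37  — 37 repeats.
That took 9 steps.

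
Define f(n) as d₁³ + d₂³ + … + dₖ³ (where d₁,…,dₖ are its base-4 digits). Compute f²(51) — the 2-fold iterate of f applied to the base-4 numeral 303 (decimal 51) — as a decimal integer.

36

51 = (3,0,3)_4 → 54
54 = (3,1,2)_4 → 36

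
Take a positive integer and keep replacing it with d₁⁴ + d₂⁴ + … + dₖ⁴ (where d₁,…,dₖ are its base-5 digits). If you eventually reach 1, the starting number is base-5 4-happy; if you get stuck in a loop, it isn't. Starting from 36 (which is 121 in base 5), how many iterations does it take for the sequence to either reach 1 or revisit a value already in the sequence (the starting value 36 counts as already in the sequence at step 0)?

15

36 = (1,2,1)_5 → 1⁴ + 2⁴ + 1⁴ = 1 + 16 + 1 = 18
18 = (3,3)_5 → 3⁴ + 3⁴ = 81 + 81 = 162
162 = (1,1,2,2)_5 → 1⁴ + 1⁴ + 2⁴ + 2⁴ = 1 + 1 + 16 + 16 = 34
34 = (1,1,4)_5 → 1⁴ + 1⁴ + 4⁴ = 1 + 1 + 256 = 258
258 = (2,0,1,3)_5 → 2⁴ + 0⁴ + 1⁴ + 3⁴ = 16 + 0 + 1 + 81 = 98
98 = (3,4,3)_5 → 3⁴ + 4⁴ + 3⁴ = 81 + 256 + 81 = 418
418 = (3,1,3,3)_5 → 3⁴ + 1⁴ + 3⁴ + 3⁴ = 81 + 1 + 81 + 81 = 244
244 = (1,4,3,4)_5 → 1⁴ + 4⁴ + 3⁴ + 4⁴ = 1 + 256 + 81 + 256 = 594
594 = (4,3,3,4)_5 → 4⁴ + 3⁴ + 3⁴ + 4⁴ = 256 + 81 + 81 + 256 = 674
674 = (1,0,1,4,4)_5 → 1⁴ + 0⁴ + 1⁴ + 4⁴ + 4⁴ = 1 + 0 + 1 + 256 + 256 = 514
514 = (4,0,2,4)_5 → 4⁴ + 0⁴ + 2⁴ + 4⁴ = 256 + 0 + 16 + 256 = 528
528 = (4,1,0,3)_5 → 4⁴ + 1⁴ + 0⁴ + 3⁴ = 256 + 1 + 0 + 81 = 338
338 = (2,3,2,3)_5 → 2⁴ + 3⁴ + 2⁴ + 3⁴ = 16 + 81 + 16 + 81 = 194
194 = (1,2,3,4)_5 → 1⁴ + 2⁴ + 3⁴ + 4⁴ = 1 + 16 + 81 + 256 = 354
354 = (2,4,0,4)_5 → 2⁴ + 4⁴ + 0⁴ + 4⁴ = 16 + 256 + 0 + 256 = 528  — 528 repeats.
That took 15 steps.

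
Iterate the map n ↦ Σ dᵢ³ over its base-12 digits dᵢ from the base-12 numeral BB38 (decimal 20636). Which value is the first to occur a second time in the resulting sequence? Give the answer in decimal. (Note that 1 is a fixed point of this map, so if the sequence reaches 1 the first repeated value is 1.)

1738

20636 = (11,11,3,8)_12 → 11³ + 11³ + 3³ + 8³ = 3201
3201 = (1,10,2,9)_12 → 1³ + 10³ + 2³ + 9³ = 1738
1738 = (1,0,0,10)_12 → 1³ + 0³ + 0³ + 10³ = 1001
1001 = (6,11,5)_12 → 6³ + 11³ + 5³ = 1672
1672 = (11,7,4)_12 → 11³ + 7³ + 4³ = 1738  — 1738 already appeared earlier.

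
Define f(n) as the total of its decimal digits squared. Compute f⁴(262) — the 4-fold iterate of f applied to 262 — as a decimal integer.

262 → 2² + 6² + 2² = 44
44 → 4² + 4² = 32
32 → 3² + 2² = 13
13 → 1² + 3² = 10

10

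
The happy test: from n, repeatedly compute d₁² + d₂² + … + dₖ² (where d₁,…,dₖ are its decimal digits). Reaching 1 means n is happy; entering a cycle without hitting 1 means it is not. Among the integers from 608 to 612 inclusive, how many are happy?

1

608: 608 → 100 → 1  — happy
609: 609 → 117 → 51 → 26 → 40 → 16 → 37 → 58 → 89 → 145 → 42 → 20 → 4 → 16  — not happy
610: 610 → 37 → 58 → 89 → 145 → 42 → 20 → 4 → 16 → 37  — not happy
611: 611 → 38 → 73 → 58 → 89 → 145 → 42 → 20 → 4 → 16 → 37 → 58  — not happy
612: 612 → 41 → 17 → 50 → 25 → 29 → 85 → 89 → 145 → 42 → 20 → 4 → 16 → 37 → 58 → 89  — not happy
happy: 608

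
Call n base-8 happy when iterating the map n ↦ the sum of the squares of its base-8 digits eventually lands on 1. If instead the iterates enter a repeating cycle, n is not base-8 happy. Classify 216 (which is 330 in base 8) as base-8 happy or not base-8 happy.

216 = (3,3,0)_8 → 18
18 = (2,2)_8 → 8
8 = (1,0)_8 → 1  — reached 1.

base-8 happy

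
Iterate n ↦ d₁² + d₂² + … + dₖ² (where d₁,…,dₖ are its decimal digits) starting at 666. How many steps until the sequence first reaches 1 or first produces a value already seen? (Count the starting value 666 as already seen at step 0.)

12

666 → 6² + 6² + 6² = 108
108 → 1² + 0² + 8² = 65
65 → 6² + 5² = 61
61 → 6² + 1² = 37
37 → 3² + 7² = 58
58 → 5² + 8² = 89
89 → 8² + 9² = 145
145 → 1² + 4² + 5² = 42
42 → 4² + 2² = 20
20 → 2² + 0² = 4
4 → 4² = 16
16 → 1² + 6² = 37  — 37 repeats.
That took 12 steps.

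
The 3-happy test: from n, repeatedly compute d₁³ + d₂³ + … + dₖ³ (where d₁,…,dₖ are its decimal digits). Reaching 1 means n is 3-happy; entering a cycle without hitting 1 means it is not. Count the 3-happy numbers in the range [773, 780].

1

773: 773 → 713 → 371 → 371  — not 3-happy
774: 774 → 750 → 468 → 792 → 1080 → 513 → 153 → 153  — not 3-happy
775: 775 → 811 → 514 → 190 → 730 → 370 → 370  — not 3-happy
776: 776 → 902 → 737 → 713 → 371 → 371  — not 3-happy
777: 777 → 1029 → 738 → 882 → 1032 → 36 → 243 → 99 → 1458 → 702 → 351 → 153 → 153  — not 3-happy
778: 778 → 1198 → 1243 → 100 → 1  — 3-happy
779: 779 → 1415 → 191 → 731 → 371 → 371  — not 3-happy
780: 780 → 855 → 762 → 567 → 684 → 792 → 1080 → 513 → 153 → 153  — not 3-happy
3-happy: 778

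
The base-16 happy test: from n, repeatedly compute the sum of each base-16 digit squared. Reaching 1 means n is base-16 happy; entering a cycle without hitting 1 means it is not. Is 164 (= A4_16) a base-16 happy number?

164 = (10,4)_16 → 10² + 4² = 116
116 = (7,4)_16 → 7² + 4² = 65
65 = (4,1)_16 → 4² + 1² = 17
17 = (1,1)_16 → 1² + 1² = 2
2 = (2)_16 → 2² = 4
4 = (4)_16 → 4² = 16
16 = (1,0)_16 → 1² + 0² = 1  — reached 1.

base-16 happy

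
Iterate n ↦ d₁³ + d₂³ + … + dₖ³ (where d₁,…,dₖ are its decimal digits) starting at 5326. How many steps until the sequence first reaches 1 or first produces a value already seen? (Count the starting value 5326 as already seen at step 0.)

9

5326 → 5³ + 3³ + 2³ + 6³ = 376
376 → 3³ + 7³ + 6³ = 586
586 → 5³ + 8³ + 6³ = 853
853 → 8³ + 5³ + 3³ = 664
664 → 6³ + 6³ + 4³ = 496
496 → 4³ + 9³ + 6³ = 1009
1009 → 1³ + 0³ + 0³ + 9³ = 730
730 → 7³ + 3³ + 0³ = 370
370 → 3³ + 7³ + 0³ = 370  — 370 repeats.
That took 9 steps.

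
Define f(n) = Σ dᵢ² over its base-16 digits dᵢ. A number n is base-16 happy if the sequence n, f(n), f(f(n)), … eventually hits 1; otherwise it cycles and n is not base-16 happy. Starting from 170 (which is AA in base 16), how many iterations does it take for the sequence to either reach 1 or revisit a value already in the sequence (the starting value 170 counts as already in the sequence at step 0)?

9

170 = (10,10)_16 → 10² + 10² = 100 + 100 = 200
200 = (12,8)_16 → 12² + 8² = 144 + 64 = 208
208 = (13,0)_16 → 13² + 0² = 169 + 0 = 169
169 = (10,9)_16 → 10² + 9² = 100 + 81 = 181
181 = (11,5)_16 → 11² + 5² = 121 + 25 = 146
146 = (9,2)_16 → 9² + 2² = 81 + 4 = 85
85 = (5,5)_16 → 5² + 5² = 25 + 25 = 50
50 = (3,2)_16 → 3² + 2² = 9 + 4 = 13
13 = (13)_16 → 13² = 169  — 169 repeats.
That took 9 steps.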